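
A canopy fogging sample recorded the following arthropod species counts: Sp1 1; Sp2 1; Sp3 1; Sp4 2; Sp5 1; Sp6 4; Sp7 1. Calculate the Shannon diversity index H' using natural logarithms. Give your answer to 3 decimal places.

Total N = 1+1+1+2+1+4+1 = 11, so the proportions are 0.09091, 0.09091, 0.09091, 0.18182, 0.09091, 0.36364, 0.09091 (working shown to 5 dp, full precision carried).
Each pᵢ ln pᵢ term: 0.09091×(-2.39790)=-0.21799, 0.09091×(-2.39790)=-0.21799, 0.09091×(-2.39790)=-0.21799, 0.18182×(-1.70475)=-0.30995, 0.09091×(-2.39790)=-0.21799, 0.36364×(-1.01160)=-0.36785, 0.09091×(-2.39790)=-0.21799.
Sum = -1.76776, so H' = 1.768.

1.768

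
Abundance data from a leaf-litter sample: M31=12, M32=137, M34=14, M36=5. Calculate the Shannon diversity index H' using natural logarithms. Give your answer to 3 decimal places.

0.667

Total N = 12+137+14+5 = 168, so the proportions are 0.07143, 0.81548, 0.08333, 0.02976 (working shown to 5 dp, full precision carried).
Each pᵢ ln pᵢ term: 0.07143×(-2.63906)=-0.18850, 0.81548×(-0.20398)=-0.16634, 0.08333×(-2.48491)=-0.20708, 0.02976×(-3.51453)=-0.10460.
Sum = -0.66652, so H' = 0.667.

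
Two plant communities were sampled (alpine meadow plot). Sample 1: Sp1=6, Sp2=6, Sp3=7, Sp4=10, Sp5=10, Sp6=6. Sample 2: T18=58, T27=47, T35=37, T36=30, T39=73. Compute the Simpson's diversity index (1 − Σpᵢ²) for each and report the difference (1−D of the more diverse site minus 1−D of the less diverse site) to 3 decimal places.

Sample 1: N=45, proportions 0.13333, 0.13333, 0.15556, 0.22222, 0.22222, 0.13333, giving 1−D = 0.82370 (working shown to 5 dp, full precision carried).
Sample 2: N=245, proportions 0.23673, 0.19184, 0.15102, 0.12245, 0.29796, giving 1−D = 0.78057.
Difference = |0.82370 − 0.78057| = 0.04313, i.e. 0.043 to 3 decimal places.

0.043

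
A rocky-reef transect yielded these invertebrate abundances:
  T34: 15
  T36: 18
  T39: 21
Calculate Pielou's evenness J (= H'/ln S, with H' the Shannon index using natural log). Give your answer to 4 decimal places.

0.9915

Total N = 15+18+21 = 54, so the proportions are 0.277778, 0.333333, 0.388889 (working shown to 6 dp, full precision carried).
H' = −Σ pᵢ ln pᵢ = −((-0.355815) + (-0.366204) + (-0.367291)) = 1.089310.
With S = 3 species, ln S = 1.098612, so J = 1.089310/1.098612 = 0.991532, i.e. 0.9915 to 4 decimal places.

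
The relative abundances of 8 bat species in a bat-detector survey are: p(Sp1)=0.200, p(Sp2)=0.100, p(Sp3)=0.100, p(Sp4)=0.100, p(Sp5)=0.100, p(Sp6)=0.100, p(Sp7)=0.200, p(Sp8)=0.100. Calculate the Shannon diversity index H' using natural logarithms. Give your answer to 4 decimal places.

Each pᵢ ln pᵢ term (working shown to 6 dp, full precision carried): 0.2×(-1.609438)=-0.321888, 0.1×(-2.302585)=-0.230259, 0.1×(-2.302585)=-0.230259, 0.1×(-2.302585)=-0.230259, 0.1×(-2.302585)=-0.230259, 0.1×(-2.302585)=-0.230259, 0.2×(-1.609438)=-0.321888, 0.1×(-2.302585)=-0.230259.
Sum = -2.025326, so H' = 2.0253.

2.0253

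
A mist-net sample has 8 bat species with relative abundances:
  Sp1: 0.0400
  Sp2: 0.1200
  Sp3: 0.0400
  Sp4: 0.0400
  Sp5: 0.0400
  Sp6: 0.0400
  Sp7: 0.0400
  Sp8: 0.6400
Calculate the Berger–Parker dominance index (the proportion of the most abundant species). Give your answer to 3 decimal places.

The largest proportion is 0.64, i.e. d = 0.640 to 3 decimal places.

0.640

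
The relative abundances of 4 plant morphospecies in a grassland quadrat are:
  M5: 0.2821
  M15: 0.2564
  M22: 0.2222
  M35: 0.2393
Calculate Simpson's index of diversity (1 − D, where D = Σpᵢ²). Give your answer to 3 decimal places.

0.748

D = 0.2821² + 0.2564² + 0.2222² + 0.2393² = 0.07958 + 0.06574 + 0.04937 + 0.05726 = 0.25196 (working shown to 5 dp, full precision carried).
So 1 − D = 0.74804, i.e. 0.748 to 3 decimal places.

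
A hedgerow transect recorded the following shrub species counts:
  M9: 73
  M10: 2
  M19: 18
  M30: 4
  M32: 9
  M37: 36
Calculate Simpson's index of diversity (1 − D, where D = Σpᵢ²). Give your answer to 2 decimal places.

Total N = 73+2+18+4+9+36 = 142, so the proportions are 0.5141, 0.0141, 0.1268, 0.0282, 0.0634, 0.2535 (working shown to 4 dp, full precision carried).
D = 0.5141² + 0.0141² + 0.1268² + 0.0282² + 0.0634² + 0.2535² = 0.2643 + 0.0002 + 0.0161 + 0.0008 + 0.0040 + 0.0643 = 0.3496.
So 1 − D = 0.6504, i.e. 0.65 to 2 decimal places.

0.65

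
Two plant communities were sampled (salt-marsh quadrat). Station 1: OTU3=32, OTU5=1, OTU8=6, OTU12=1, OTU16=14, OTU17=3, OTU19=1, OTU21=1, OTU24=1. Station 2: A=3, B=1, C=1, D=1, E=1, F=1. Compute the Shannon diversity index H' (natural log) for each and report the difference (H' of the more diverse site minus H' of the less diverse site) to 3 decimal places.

Station 1: N=60, proportions 0.5333333333, 0.0166666667, 0.1, 0.0166666667, 0.2333333333, 0.05, 0.0166666667, 0.0166666667, 0.0166666667, giving H' = 1.3960654758 (working shown to 10 dp, full precision carried).
Station 2: N=8, proportions 0.375, 0.125, 0.125, 0.125, 0.125, 0.125, giving H' = 1.6674619334.
Difference = |1.3960654758 − 1.6674619334| = 0.2713964576, i.e. 0.271 to 3 decimal places.

0.271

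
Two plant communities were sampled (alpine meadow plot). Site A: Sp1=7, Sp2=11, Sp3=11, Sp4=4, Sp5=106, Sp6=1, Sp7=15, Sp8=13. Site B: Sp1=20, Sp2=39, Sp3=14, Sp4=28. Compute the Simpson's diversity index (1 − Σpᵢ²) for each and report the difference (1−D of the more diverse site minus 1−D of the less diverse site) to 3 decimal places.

0.139

Site A: N=168, proportions 0.04167, 0.06548, 0.06548, 0.02381, 0.63095, 0.00595, 0.08929, 0.07738, giving 1−D = 0.57703 (working shown to 5 dp, full precision carried).
Site B: N=101, proportions 0.19802, 0.38614, 0.13861, 0.27723, giving 1−D = 0.71562.
Difference = |0.57703 − 0.71562| = 0.13859, i.e. 0.139 to 3 decimal places.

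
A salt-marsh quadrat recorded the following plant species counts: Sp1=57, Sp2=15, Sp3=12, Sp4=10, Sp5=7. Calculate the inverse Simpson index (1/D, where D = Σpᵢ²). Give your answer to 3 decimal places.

Total N = 57+15+12+10+7 = 101, so the proportions are 0.564356, 0.148515, 0.118812, 0.09901, 0.069307 (working shown to 6 dp, full precision carried).
D = 0.564356² + 0.148515² + 0.118812² + 0.09901² + 0.069307² = 0.318498 + 0.022057 + 0.014116 + 0.009803 + 0.004803 = 0.369278.
So 1/D = 2.70799, i.e. 2.708 to 3 decimal places.

2.708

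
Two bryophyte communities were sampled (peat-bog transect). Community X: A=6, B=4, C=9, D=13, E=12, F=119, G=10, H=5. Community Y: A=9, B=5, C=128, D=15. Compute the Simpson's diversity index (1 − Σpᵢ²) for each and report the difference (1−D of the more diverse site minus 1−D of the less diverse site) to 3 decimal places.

Community X: N=178, proportions 0.03371, 0.02247, 0.05056, 0.07303, 0.06742, 0.66854, 0.05618, 0.02809, giving 1−D = 0.53503 (working shown to 5 dp, full precision carried).
Community Y: N=157, proportions 0.05732, 0.03185, 0.81529, 0.09554, giving 1−D = 0.32188.
Difference = |0.53503 − 0.32188| = 0.21315, i.e. 0.213 to 3 decimal places.

0.213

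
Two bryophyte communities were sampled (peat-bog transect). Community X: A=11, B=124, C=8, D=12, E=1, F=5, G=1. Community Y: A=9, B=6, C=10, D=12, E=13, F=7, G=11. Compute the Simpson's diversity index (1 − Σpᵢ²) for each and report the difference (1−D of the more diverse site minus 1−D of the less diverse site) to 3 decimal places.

0.448

Community X: N=162, proportions 0.0679, 0.76543, 0.04938, 0.07407, 0.00617, 0.03086, 0.00617, giving 1−D = 0.40055 (working shown to 5 dp, full precision carried).
Community Y: N=68, proportions 0.13235, 0.08824, 0.14706, 0.17647, 0.19118, 0.10294, 0.16176, giving 1−D = 0.84862.
Difference = |0.40055 − 0.84862| = 0.44807, i.e. 0.448 to 3 decimal places.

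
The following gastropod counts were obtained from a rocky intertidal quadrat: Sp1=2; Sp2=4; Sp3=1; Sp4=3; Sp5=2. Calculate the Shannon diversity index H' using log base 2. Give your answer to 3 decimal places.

Total N = 2+4+1+3+2 = 12, so the proportions are 0.16667, 0.33333, 0.08333, 0.25, 0.16667 (working shown to 5 dp, full precision carried).
Each pᵢ log₂ pᵢ term: 0.16667×(-2.58496)=-0.43083, 0.33333×(-1.58496)=-0.52832, 0.08333×(-3.58496)=-0.29875, 0.25×(-2.00000)=-0.50000, 0.16667×(-2.58496)=-0.43083.
Sum = -2.18872, so H' = 2.189.

2.189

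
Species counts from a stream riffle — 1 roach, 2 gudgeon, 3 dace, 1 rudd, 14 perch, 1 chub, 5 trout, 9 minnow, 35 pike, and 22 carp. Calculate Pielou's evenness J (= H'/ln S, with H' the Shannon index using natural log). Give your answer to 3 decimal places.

0.745

Total N = 1+2+3+1+14+1+5+9+35+22 = 93, so the proportions are 0.01075, 0.02151, 0.03226, 0.01075, 0.15054, 0.01075, 0.05376, 0.09677, 0.37634, 0.23656 (working shown to 5 dp, full precision carried).
H' = −Σ pᵢ ln pᵢ = −((-0.04874) + (-0.08257) + (-0.11077) + (-0.04874) + (-0.28505) + (-0.04874) + (-0.15716) + (-0.22600) + (-0.36778) + (-0.34101)) = 1.71656.
With S = 10 species, ln S = 2.30259, so J = 1.71656/2.30259 = 0.74549, i.e. 0.745 to 3 decimal places.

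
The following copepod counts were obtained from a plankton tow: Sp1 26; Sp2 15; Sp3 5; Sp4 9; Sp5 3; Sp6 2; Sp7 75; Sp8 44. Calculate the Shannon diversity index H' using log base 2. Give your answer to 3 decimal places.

2.260

Total N = 26+15+5+9+3+2+75+44 = 179, so the proportions are 0.14525, 0.0838, 0.02793, 0.05028, 0.01676, 0.01117, 0.41899, 0.24581 (working shown to 5 dp, full precision carried).
Each pᵢ log₂ pᵢ term: 0.14525×(-2.78338)=-0.40429, 0.0838×(-3.57693)=-0.29974, 0.02793×(-5.16189)=-0.14419, 0.05028×(-4.31389)=-0.21690, 0.01676×(-5.89885)=-0.09886, 0.01117×(-6.48382)=-0.07244, 0.41899×(-1.25500)=-0.52584, 0.24581×(-2.02438)=-0.49761.
Sum = -2.25988, so H' = 2.260.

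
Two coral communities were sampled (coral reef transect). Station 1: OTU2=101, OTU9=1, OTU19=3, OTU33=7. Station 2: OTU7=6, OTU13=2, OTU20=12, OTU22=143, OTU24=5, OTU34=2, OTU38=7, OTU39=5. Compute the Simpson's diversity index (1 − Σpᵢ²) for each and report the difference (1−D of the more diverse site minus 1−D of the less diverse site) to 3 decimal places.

Station 1: N=112, proportions 0.90179, 0.00893, 0.02679, 0.0625, giving 1−D = 0.18208 (working shown to 5 dp, full precision carried).
Station 2: N=182, proportions 0.03297, 0.01099, 0.06593, 0.78571, 0.02747, 0.01099, 0.03846, 0.02747, giving 1−D = 0.37399.
Difference = |0.18208 − 0.37399| = 0.19191, i.e. 0.192 to 3 decimal places.

0.192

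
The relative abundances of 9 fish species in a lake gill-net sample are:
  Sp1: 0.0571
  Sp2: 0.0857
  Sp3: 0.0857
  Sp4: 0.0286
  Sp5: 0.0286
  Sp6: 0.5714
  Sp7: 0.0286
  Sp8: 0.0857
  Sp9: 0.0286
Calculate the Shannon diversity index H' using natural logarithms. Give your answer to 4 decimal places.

Each pᵢ ln pᵢ term (working shown to 6 dp, full precision carried): 0.0571×(-2.862951)=-0.163475, 0.0857×(-2.456902)=-0.210557, 0.0857×(-2.456902)=-0.210557, 0.0286×(-3.554349)=-0.101654, 0.0286×(-3.554349)=-0.101654, 0.5714×(-0.559666)=-0.319793, 0.0286×(-3.554349)=-0.101654, 0.0857×(-2.456902)=-0.210557, 0.0286×(-3.554349)=-0.101654.
Sum = -1.521555, so H' = 1.5216.

1.5216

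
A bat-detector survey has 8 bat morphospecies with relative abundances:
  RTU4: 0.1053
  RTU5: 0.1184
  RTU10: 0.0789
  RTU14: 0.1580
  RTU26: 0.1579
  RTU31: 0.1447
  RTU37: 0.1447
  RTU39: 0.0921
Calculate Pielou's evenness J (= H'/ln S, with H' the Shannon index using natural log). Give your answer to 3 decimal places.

H' = −Σ pᵢ ln pᵢ = −((-0.23702) + (-0.25263) + (-0.20037) + (-0.29154) + (-0.29145) + (-0.27972) + (-0.27972) + (-0.21965)) = 2.05210 (working shown to 5 dp, full precision carried).
With S = 8 species, ln S = 2.07944, so J = 2.05210/2.07944 = 0.98685, i.e. 0.987 to 3 decimal places.

0.987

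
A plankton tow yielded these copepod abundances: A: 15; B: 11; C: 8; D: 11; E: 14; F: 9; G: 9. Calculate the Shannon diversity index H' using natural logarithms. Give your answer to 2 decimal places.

1.92

Total N = 15+11+8+11+14+9+9 = 77, so the proportions are 0.1948, 0.1429, 0.1039, 0.1429, 0.1818, 0.1169, 0.1169 (working shown to 4 dp, full precision carried).
Each pᵢ ln pᵢ term: 0.1948×(-1.6358)=-0.3187, 0.1429×(-1.9459)=-0.2780, 0.1039×(-2.2644)=-0.2353, 0.1429×(-1.9459)=-0.2780, 0.1818×(-1.7047)=-0.3100, 0.1169×(-2.1466)=-0.2509, 0.1169×(-2.1466)=-0.2509.
Sum = -1.9216, so H' = 1.92.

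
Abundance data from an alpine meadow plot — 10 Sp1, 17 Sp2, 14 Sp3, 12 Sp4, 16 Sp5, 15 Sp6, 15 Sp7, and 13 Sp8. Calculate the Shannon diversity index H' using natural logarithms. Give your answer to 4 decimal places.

Total N = 10+17+14+12+16+15+15+13 = 112, so the proportions are 0.089286, 0.151786, 0.125, 0.107143, 0.142857, 0.133929, 0.133929, 0.116071 (working shown to 6 dp, full precision carried).
Each pᵢ ln pᵢ term: 0.089286×(-2.415914)=-0.215707, 0.151786×(-1.885286)=-0.286159, 0.125×(-2.079442)=-0.259930, 0.107143×(-2.233592)=-0.239313, 0.142857×(-1.945910)=-0.277987, 0.133929×(-2.010449)=-0.269257, 0.133929×(-2.010449)=-0.269257, 0.116071×(-2.153550)=-0.249966.
Sum = -2.067575, so H' = 2.0676.

2.0676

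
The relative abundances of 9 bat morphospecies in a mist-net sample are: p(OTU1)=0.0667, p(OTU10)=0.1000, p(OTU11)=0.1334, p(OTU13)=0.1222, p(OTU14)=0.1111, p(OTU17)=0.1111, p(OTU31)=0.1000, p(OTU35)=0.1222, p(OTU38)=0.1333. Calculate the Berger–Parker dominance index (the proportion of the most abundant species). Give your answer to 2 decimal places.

The largest proportion is 0.1334, i.e. d = 0.13 to 2 decimal places.

0.13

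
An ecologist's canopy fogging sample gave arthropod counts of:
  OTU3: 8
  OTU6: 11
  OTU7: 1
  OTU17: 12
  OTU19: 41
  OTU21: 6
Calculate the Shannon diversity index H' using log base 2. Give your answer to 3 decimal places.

1.997

Total N = 8+11+1+12+41+6 = 79, so the proportions are 0.10127, 0.13924, 0.01266, 0.1519, 0.51899, 0.07595 (working shown to 5 dp, full precision carried).
Each pᵢ log₂ pᵢ term: 0.10127×(-3.30378)=-0.33456, 0.13924×(-2.84435)=-0.39605, 0.01266×(-6.30378)=-0.07979, 0.1519×(-2.71882)=-0.41299, 0.51899×(-0.94623)=-0.49108, 0.07595×(-3.71882)=-0.28244.
Sum = -1.99691, so H' = 1.997.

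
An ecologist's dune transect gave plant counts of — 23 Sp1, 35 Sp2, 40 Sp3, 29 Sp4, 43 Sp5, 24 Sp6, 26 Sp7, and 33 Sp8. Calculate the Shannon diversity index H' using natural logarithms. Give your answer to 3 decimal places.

Total N = 23+35+40+29+43+24+26+33 = 253, so the proportions are 0.09091, 0.13834, 0.1581, 0.11462, 0.16996, 0.09486, 0.10277, 0.13043 (working shown to 5 dp, full precision carried).
Each pᵢ ln pᵢ term: 0.09091×(-2.39790)=-0.21799, 0.13834×(-1.97804)=-0.27364, 0.1581×(-1.84451)=-0.29162, 0.11462×(-2.16609)=-0.24829, 0.16996×(-1.77219)=-0.30120, 0.09486×(-2.35534)=-0.22343, 0.10277×(-2.27529)=-0.23382, 0.13043×(-2.03688)=-0.26568.
Sum = -2.05568, so H' = 2.056.

2.056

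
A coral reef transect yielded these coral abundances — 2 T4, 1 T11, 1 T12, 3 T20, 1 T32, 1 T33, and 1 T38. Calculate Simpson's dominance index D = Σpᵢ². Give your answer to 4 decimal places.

Total N = 2+1+1+3+1+1+1 = 10, so the proportions are 0.2, 0.1, 0.1, 0.3, 0.1, 0.1, 0.1 (working shown to 6 dp, full precision carried).
D = 0.2² + 0.1² + 0.1² + 0.3² + 0.1² + 0.1² + 0.1² = 0.040000 + 0.010000 + 0.010000 + 0.090000 + 0.010000 + 0.010000 + 0.010000 = 0.180000.
To 4 decimal places, D = 0.1800.

0.1800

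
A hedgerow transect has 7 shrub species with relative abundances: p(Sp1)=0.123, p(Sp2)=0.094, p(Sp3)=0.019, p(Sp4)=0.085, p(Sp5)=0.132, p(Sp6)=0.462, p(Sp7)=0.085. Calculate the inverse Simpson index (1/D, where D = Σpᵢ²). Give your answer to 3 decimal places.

D = 0.123² + 0.094² + 0.019² + 0.085² + 0.132² + 0.462² + 0.085² = 0.0151290 + 0.0088360 + 0.0003610 + 0.0072250 + 0.0174240 + 0.2134440 + 0.0072250 = 0.2696440 (working shown to 7 dp, full precision carried).
So 1/D = 3.70859, i.e. 3.709 to 3 decimal places.

3.709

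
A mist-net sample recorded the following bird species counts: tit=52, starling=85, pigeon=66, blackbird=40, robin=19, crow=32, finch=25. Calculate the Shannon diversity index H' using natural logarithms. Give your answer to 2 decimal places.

1.83

Total N = 52+85+66+40+19+32+25 = 319, so the proportions are 0.163, 0.2665, 0.2069, 0.1254, 0.0596, 0.1003, 0.0784 (working shown to 4 dp, full precision carried).
Each pᵢ ln pᵢ term: 0.163×(-1.8139)=-0.2957, 0.2665×(-1.3225)=-0.3524, 0.2069×(-1.5755)=-0.3260, 0.1254×(-2.0763)=-0.2604, 0.0596×(-2.8208)=-0.1680, 0.1003×(-2.2995)=-0.2307, 0.0784×(-2.5463)=-0.1996.
Sum = -1.8326, so H' = 1.83.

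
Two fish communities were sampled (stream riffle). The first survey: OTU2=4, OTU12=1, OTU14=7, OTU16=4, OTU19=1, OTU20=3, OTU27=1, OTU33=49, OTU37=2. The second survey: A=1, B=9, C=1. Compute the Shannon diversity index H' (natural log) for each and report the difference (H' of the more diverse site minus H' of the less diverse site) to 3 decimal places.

0.620

The first survey: N=72, proportions 0.05556, 0.01389, 0.09722, 0.05556, 0.01389, 0.04167, 0.01389, 0.68056, 0.02778, giving H' = 1.21982 (working shown to 5 dp, full precision carried).
The second survey: N=11, proportions 0.09091, 0.81818, 0.09091, giving H' = 0.60017.
Difference = |1.21982 − 0.60017| = 0.61965, i.e. 0.620 to 3 decimal places.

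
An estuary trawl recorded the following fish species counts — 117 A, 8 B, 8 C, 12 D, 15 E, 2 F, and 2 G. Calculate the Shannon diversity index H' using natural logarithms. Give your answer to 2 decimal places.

1.05

Total N = 117+8+8+12+15+2+2 = 164, so the proportions are 0.7134, 0.0488, 0.0488, 0.0732, 0.0915, 0.0122, 0.0122 (working shown to 4 dp, full precision carried).
Each pᵢ ln pᵢ term: 0.7134×(-0.3377)=-0.2409, 0.0488×(-3.0204)=-0.1473, 0.0488×(-3.0204)=-0.1473, 0.0732×(-2.6150)=-0.1913, 0.0915×(-2.3918)=-0.2188, 0.0122×(-4.4067)=-0.0537, 0.0122×(-4.4067)=-0.0537.
Sum = -1.0532, so H' = 1.05.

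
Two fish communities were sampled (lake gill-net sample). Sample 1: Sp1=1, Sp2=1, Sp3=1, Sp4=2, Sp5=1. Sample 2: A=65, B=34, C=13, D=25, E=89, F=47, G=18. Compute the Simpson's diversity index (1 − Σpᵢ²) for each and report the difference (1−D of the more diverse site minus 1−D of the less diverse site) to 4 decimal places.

0.0258

Sample 1: N=6, proportions 0.16666667, 0.16666667, 0.16666667, 0.33333333, 0.16666667, giving 1−D = 0.77777778 (working shown to 8 dp, full precision carried).
Sample 2: N=291, proportions 0.2233677, 0.11683849, 0.04467354, 0.08591065, 0.30584192, 0.16151203, 0.06185567, giving 1−D = 0.80362773.
Difference = |0.77777778 − 0.80362773| = 0.02584995, i.e. 0.0258 to 4 decimal places.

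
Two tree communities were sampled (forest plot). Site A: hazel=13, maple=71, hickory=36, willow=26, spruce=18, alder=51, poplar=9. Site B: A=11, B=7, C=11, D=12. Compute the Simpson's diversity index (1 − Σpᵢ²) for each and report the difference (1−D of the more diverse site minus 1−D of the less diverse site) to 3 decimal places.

Site A: N=224, proportions 0.05803571, 0.31696429, 0.16071429, 0.11607143, 0.08035714, 0.22767857, 0.04017857, giving 1−D = 0.79695472 (working shown to 8 dp, full precision carried).
Site B: N=41, proportions 0.26829268, 0.17073171, 0.26829268, 0.29268293, giving 1−D = 0.74122546.
Difference = |0.79695472 − 0.74122546| = 0.05572926, i.e. 0.056 to 3 decimal places.

0.056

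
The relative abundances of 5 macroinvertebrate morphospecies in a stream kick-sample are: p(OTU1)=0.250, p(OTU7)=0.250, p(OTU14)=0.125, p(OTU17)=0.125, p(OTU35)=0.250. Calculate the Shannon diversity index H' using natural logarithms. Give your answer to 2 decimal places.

1.56

Each pᵢ ln pᵢ term (working shown to 4 dp, full precision carried): 0.25×(-1.3863)=-0.3466, 0.25×(-1.3863)=-0.3466, 0.125×(-2.0794)=-0.2599, 0.125×(-2.0794)=-0.2599, 0.25×(-1.3863)=-0.3466.
Sum = -1.5596, so H' = 1.56.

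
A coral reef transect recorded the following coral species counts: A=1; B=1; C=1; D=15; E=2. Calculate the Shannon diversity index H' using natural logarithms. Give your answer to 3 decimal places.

Total N = 1+1+1+15+2 = 20, so the proportions are 0.05, 0.05, 0.05, 0.75, 0.1 (working shown to 5 dp, full precision carried).
Each pᵢ ln pᵢ term: 0.05×(-2.99573)=-0.14979, 0.05×(-2.99573)=-0.14979, 0.05×(-2.99573)=-0.14979, 0.75×(-0.28768)=-0.21576, 0.1×(-2.30259)=-0.23026.
Sum = -0.89538, so H' = 0.895.

0.895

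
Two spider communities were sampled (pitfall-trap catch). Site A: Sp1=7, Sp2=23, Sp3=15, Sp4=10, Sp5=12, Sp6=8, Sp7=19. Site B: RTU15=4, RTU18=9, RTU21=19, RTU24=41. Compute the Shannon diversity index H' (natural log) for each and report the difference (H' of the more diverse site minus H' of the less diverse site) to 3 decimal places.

0.773

Site A: N=94, proportions 0.07447, 0.24468, 0.15957, 0.10638, 0.12766, 0.08511, 0.20213, giving H' = 1.86475 (working shown to 5 dp, full precision carried).
Site B: N=73, proportions 0.05479, 0.12329, 0.26027, 0.56164, giving H' = 1.09154.
Difference = |1.86475 − 1.09154| = 0.77321, i.e. 0.773 to 3 decimal places.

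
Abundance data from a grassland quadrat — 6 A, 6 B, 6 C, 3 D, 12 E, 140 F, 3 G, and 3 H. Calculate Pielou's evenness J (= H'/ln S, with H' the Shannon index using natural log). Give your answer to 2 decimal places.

0.44

Total N = 6+6+6+3+12+140+3+3 = 179, so the proportions are 0.0335, 0.0335, 0.0335, 0.0168, 0.067, 0.7821, 0.0168, 0.0168 (working shown to 4 dp, full precision carried).
H' = −Σ pᵢ ln pᵢ = −((-0.1138) + (-0.1138) + (-0.1138) + (-0.0685) + (-0.1812) + (-0.1922) + (-0.0685) + (-0.0685)) = 0.9204.
With S = 8 species, ln S = 2.0794, so J = 0.9204/2.0794 = 0.4426, i.e. 0.44 to 2 decimal places.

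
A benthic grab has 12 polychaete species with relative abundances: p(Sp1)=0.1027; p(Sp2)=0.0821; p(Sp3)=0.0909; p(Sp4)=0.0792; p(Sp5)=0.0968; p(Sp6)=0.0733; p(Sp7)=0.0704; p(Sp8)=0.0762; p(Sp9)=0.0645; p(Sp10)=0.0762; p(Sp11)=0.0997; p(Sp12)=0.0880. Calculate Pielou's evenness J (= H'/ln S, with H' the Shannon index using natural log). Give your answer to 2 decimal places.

1.00

H' = −Σ pᵢ ln pᵢ = −((-0.2337) + (-0.2052) + (-0.2180) + (-0.2008) + (-0.2260) + (-0.1915) + (-0.1868) + (-0.1962) + (-0.1768) + (-0.1962) + (-0.2299) + (-0.2139)) = 2.4751 (working shown to 4 dp, full precision carried).
With S = 12 species, ln S = 2.4849, so J = 2.4751/2.4849 = 0.9960, i.e. 1.00 to 2 decimal places.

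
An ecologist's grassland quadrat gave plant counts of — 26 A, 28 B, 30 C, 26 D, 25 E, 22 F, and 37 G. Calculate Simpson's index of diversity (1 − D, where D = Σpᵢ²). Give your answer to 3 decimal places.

Total N = 26+28+30+26+25+22+37 = 194, so the proportions are 0.134021, 0.14433, 0.154639, 0.134021, 0.128866, 0.113402, 0.190722 (working shown to 6 dp, full precision carried).
D = 0.134021² + 0.14433² + 0.154639² + 0.134021² + 0.128866² + 0.113402² + 0.190722² = 0.017962 + 0.020831 + 0.023913 + 0.017962 + 0.016606 + 0.012860 + 0.036375 = 0.146509.
So 1 − D = 0.853491, i.e. 0.853 to 3 decimal places.

0.853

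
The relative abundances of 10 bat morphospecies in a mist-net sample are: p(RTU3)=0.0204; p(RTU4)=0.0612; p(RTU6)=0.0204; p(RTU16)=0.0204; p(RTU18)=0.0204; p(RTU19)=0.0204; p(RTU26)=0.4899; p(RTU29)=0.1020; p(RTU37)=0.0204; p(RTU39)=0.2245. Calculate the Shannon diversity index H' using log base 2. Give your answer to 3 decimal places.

Each pᵢ log₂ pᵢ term (working shown to 5 dp, full precision carried): 0.0204×(-5.61529)=-0.11455, 0.0612×(-4.03032)=-0.24666, 0.0204×(-5.61529)=-0.11455, 0.0204×(-5.61529)=-0.11455, 0.0204×(-5.61529)=-0.11455, 0.0204×(-5.61529)=-0.11455, 0.4899×(-1.02944)=-0.50432, 0.102×(-3.29336)=-0.33592, 0.0204×(-5.61529)=-0.11455, 0.2245×(-2.15521)=-0.48385.
Sum = -2.25806, so H' = 2.258.

2.258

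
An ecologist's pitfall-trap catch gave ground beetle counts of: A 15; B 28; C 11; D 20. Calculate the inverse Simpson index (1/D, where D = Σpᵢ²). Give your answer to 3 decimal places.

Total N = 15+28+11+20 = 74, so the proportions are 0.2027027, 0.3783784, 0.1486486, 0.2702703 (working shown to 7 dp, full precision carried).
D = 0.2027027² + 0.3783784² + 0.1486486² + 0.2702703² = 0.0410884 + 0.1431702 + 0.0220964 + 0.0730460 = 0.2794010.
So 1/D = 3.57908, i.e. 3.579 to 3 decimal places.

3.579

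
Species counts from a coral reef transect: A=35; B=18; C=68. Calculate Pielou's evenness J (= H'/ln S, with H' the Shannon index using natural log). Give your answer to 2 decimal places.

Total N = 35+18+68 = 121, so the proportions are 0.2893, 0.1488, 0.562 (working shown to 4 dp, full precision carried).
H' = −Σ pᵢ ln pᵢ = −((-0.3588) + (-0.2835) + (-0.3239)) = 0.9661.
With S = 3 species, ln S = 1.0986, so J = 0.9661/1.0986 = 0.8794, i.e. 0.88 to 2 decimal places.

0.88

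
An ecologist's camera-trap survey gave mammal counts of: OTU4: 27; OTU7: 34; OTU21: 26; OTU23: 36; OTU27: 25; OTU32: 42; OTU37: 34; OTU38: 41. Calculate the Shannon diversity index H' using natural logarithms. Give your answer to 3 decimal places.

Total N = 27+34+26+36+25+42+34+41 = 265, so the proportions are 0.10189, 0.1283, 0.09811, 0.13585, 0.09434, 0.15849, 0.1283, 0.15472 (working shown to 5 dp, full precision carried).
Each pᵢ ln pᵢ term: 0.10189×(-2.28389)=-0.23270, 0.1283×(-2.05337)=-0.26345, 0.09811×(-2.32163)=-0.22778, 0.13585×(-1.99621)=-0.27118, 0.09434×(-2.36085)=-0.22272, 0.15849×(-1.84206)=-0.29195, 0.1283×(-2.05337)=-0.26345, 0.15472×(-1.86616)=-0.28873.
Sum = -2.06196, so H' = 2.062.

2.062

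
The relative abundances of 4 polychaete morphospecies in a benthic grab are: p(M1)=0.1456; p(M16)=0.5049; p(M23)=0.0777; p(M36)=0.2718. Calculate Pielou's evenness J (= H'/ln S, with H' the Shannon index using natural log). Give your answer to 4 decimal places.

0.8499

H' = −Σ pᵢ ln pᵢ = −((-0.280555) + (-0.345046) + (-0.198516) + (-0.354071)) = 1.178188 (working shown to 6 dp, full precision carried).
With S = 4 species, ln S = 1.386294, so J = 1.178188/1.386294 = 0.849883, i.e. 0.8499 to 4 decimal places.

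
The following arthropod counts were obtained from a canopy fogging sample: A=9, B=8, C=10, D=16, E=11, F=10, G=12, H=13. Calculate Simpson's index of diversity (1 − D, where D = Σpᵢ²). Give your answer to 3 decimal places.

0.869

Total N = 9+8+10+16+11+10+12+13 = 89, so the proportions are 0.10112, 0.08989, 0.11236, 0.17978, 0.1236, 0.11236, 0.13483, 0.14607 (working shown to 5 dp, full precision carried).
D = 0.10112² + 0.08989² + 0.11236² + 0.17978² + 0.1236² + 0.11236² + 0.13483² + 0.14607² = 0.01023 + 0.00808 + 0.01262 + 0.03232 + 0.01528 + 0.01262 + 0.01818 + 0.02134 = 0.13067.
So 1 − D = 0.86933, i.e. 0.869 to 3 decimal places.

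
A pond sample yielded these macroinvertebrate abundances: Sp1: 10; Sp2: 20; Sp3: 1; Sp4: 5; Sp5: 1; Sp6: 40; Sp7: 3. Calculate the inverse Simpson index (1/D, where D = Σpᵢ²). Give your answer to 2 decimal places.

Total N = 10+20+1+5+1+40+3 = 80, so the proportions are 0.125, 0.25, 0.0125, 0.0625, 0.0125, 0.5, 0.0375 (working shown to 5 dp, full precision carried).
D = 0.125² + 0.25² + 0.0125² + 0.0625² + 0.0125² + 0.5² + 0.0375² = 0.01562 + 0.06250 + 0.00016 + 0.00391 + 0.00016 + 0.25000 + 0.00141 = 0.33375.
So 1/D = 2.9963, i.e. 3.00 to 2 decimal places.

3.00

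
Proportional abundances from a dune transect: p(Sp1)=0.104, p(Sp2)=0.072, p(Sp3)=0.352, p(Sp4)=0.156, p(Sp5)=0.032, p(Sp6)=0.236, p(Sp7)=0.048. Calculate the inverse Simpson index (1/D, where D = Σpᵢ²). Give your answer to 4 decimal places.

4.4790

D = 0.104² + 0.072² + 0.352² + 0.156² + 0.032² + 0.236² + 0.048² = 0.01081600 + 0.00518400 + 0.12390400 + 0.02433600 + 0.00102400 + 0.05569600 + 0.00230400 = 0.22326400 (working shown to 8 dp, full precision carried).
So 1/D = 4.479002, i.e. 4.4790 to 4 decimal places.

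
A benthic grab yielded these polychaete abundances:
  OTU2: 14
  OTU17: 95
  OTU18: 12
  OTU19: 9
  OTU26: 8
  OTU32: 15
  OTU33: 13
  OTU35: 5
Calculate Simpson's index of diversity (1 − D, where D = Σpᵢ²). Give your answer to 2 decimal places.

Total N = 14+95+12+9+8+15+13+5 = 171, so the proportions are 0.0819, 0.5556, 0.0702, 0.0526, 0.0468, 0.0877, 0.076, 0.0292 (working shown to 4 dp, full precision carried).
D = 0.0819² + 0.5556² + 0.0702² + 0.0526² + 0.0468² + 0.0877² + 0.076² + 0.0292² = 0.0067 + 0.3086 + 0.0049 + 0.0028 + 0.0022 + 0.0077 + 0.0058 + 0.0009 = 0.3396.
So 1 − D = 0.6604, i.e. 0.66 to 2 decimal places.

0.66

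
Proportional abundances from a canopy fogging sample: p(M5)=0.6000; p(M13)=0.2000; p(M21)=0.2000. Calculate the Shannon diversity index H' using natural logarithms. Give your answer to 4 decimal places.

Each pᵢ ln pᵢ term (working shown to 6 dp, full precision carried): 0.6×(-0.510826)=-0.306495, 0.2×(-1.609438)=-0.321888, 0.2×(-1.609438)=-0.321888.
Sum = -0.950271, so H' = 0.9503.

0.9503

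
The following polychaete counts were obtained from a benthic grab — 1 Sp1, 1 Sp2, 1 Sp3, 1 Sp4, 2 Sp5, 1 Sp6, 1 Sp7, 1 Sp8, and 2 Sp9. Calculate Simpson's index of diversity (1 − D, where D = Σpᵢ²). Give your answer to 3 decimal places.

0.876

Total N = 1+1+1+1+2+1+1+1+2 = 11, so the proportions are 0.09091, 0.09091, 0.09091, 0.09091, 0.18182, 0.09091, 0.09091, 0.09091, 0.18182 (working shown to 5 dp, full precision carried).
D = 0.09091² + 0.09091² + 0.09091² + 0.09091² + 0.18182² + 0.09091² + 0.09091² + 0.09091² + 0.18182² = 0.00826 + 0.00826 + 0.00826 + 0.00826 + 0.03306 + 0.00826 + 0.00826 + 0.00826 + 0.03306 = 0.12397.
So 1 − D = 0.87603, i.e. 0.876 to 3 decimal places.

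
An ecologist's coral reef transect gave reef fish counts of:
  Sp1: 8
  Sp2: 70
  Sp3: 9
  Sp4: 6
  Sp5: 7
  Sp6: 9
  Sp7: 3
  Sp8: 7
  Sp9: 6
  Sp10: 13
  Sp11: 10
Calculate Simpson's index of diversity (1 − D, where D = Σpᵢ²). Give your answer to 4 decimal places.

Total N = 8+70+9+6+7+9+3+7+6+13+10 = 148, so the proportions are 0.054054, 0.472973, 0.060811, 0.040541, 0.047297, 0.060811, 0.02027, 0.047297, 0.040541, 0.087838, 0.067568 (working shown to 6 dp, full precision carried).
D = 0.054054² + 0.472973² + 0.060811² + 0.040541² + 0.047297² + 0.060811² + 0.02027² + 0.047297² + 0.040541² + 0.087838² + 0.067568² = 0.002922 + 0.223703 + 0.003698 + 0.001644 + 0.002237 + 0.003698 + 0.000411 + 0.002237 + 0.001644 + 0.007715 + 0.004565 = 0.254474.
So 1 − D = 0.745526, i.e. 0.7455 to 4 decimal places.

0.7455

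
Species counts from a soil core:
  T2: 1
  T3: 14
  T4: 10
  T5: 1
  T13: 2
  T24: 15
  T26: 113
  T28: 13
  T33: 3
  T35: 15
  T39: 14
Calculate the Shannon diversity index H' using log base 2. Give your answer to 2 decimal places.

2.27

Total N = 1+14+10+1+2+15+113+13+3+15+14 = 201, so the proportions are 0.005, 0.0697, 0.0498, 0.005, 0.01, 0.0746, 0.5622, 0.0647, 0.0149, 0.0746, 0.0697 (working shown to 4 dp, full precision carried).
Each pᵢ log₂ pᵢ term: 0.005×(-7.6511)=-0.0381, 0.0697×(-3.8437)=-0.2677, 0.0498×(-4.3291)=-0.2154, 0.005×(-7.6511)=-0.0381, 0.01×(-6.6511)=-0.0662, 0.0746×(-3.7442)=-0.2794, 0.5622×(-0.8309)=-0.4671, 0.0647×(-3.9506)=-0.2555, 0.0149×(-6.0661)=-0.0905, 0.0746×(-3.7442)=-0.2794, 0.0697×(-3.8437)=-0.2677.
Sum = -2.2651, so H' = 2.27.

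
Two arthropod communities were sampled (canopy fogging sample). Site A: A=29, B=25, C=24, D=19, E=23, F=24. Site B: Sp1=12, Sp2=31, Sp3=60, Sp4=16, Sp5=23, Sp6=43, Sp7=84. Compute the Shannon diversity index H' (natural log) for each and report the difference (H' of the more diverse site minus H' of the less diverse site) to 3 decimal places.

0.027

Site A: N=144, proportions 0.20139, 0.17361, 0.16667, 0.13194, 0.15972, 0.16667, giving H' = 1.78418 (working shown to 5 dp, full precision carried).
Site B: N=269, proportions 0.04461, 0.11524, 0.22305, 0.05948, 0.0855, 0.15985, 0.31227, giving H' = 1.75705.
Difference = |1.78418 − 1.75705| = 0.02713, i.e. 0.027 to 3 decimal places.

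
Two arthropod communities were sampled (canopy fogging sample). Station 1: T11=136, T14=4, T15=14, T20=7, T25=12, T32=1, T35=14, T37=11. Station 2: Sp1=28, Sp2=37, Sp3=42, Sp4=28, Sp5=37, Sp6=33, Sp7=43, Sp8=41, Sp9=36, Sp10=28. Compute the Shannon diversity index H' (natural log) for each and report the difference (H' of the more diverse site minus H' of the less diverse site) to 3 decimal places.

1.104

Station 1: N=199, proportions 0.68342, 0.0201, 0.07035, 0.03518, 0.0603, 0.00503, 0.07035, 0.05528, giving H' = 1.18588 (working shown to 5 dp, full precision carried).
Station 2: N=353, proportions 0.07932, 0.10482, 0.11898, 0.07932, 0.10482, 0.09348, 0.12181, 0.11615, 0.10198, 0.07932, giving H' = 2.29005.
Difference = |1.18588 − 2.29005| = 1.10417, i.e. 1.104 to 3 decimal places.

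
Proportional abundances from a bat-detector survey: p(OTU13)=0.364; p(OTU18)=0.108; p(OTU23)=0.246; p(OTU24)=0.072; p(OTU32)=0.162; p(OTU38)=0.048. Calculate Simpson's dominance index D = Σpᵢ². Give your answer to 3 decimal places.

D = 0.364² + 0.108² + 0.246² + 0.072² + 0.162² + 0.048² = 0.13250 + 0.01166 + 0.06052 + 0.00518 + 0.02624 + 0.00230 = 0.23841 (working shown to 5 dp, full precision carried).
To 3 decimal places, D = 0.238.

0.238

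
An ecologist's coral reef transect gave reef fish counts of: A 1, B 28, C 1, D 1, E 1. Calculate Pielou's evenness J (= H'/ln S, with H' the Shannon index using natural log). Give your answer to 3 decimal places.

0.342

Total N = 1+28+1+1+1 = 32, so the proportions are 0.03125, 0.875, 0.03125, 0.03125, 0.03125 (working shown to 5 dp, full precision carried).
H' = −Σ pᵢ ln pᵢ = −((-0.10830) + (-0.11684) + (-0.10830) + (-0.10830) + (-0.10830)) = 0.55006.
With S = 5 species, ln S = 1.60944, so J = 0.55006/1.60944 = 0.34177, i.e. 0.342 to 3 decimal places.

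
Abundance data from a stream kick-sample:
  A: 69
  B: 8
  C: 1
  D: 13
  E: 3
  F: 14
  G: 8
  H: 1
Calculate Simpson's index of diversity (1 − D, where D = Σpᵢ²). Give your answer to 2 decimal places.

Total N = 69+8+1+13+3+14+8+1 = 117, so the proportions are 0.5897, 0.0684, 0.0085, 0.1111, 0.0256, 0.1197, 0.0684, 0.0085 (working shown to 4 dp, full precision carried).
D = 0.5897² + 0.0684² + 0.0085² + 0.1111² + 0.0256² + 0.1197² + 0.0684² + 0.0085² = 0.3478 + 0.0047 + 0.0001 + 0.0123 + 0.0007 + 0.0143 + 0.0047 + 0.0001 = 0.3846.
So 1 − D = 0.6154, i.e. 0.62 to 2 decimal places.

0.62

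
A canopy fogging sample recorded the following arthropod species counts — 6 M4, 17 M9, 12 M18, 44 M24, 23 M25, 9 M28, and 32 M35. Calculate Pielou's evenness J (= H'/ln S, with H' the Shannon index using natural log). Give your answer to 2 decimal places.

0.90

Total N = 6+17+12+44+23+9+32 = 143, so the proportions are 0.042, 0.1189, 0.0839, 0.3077, 0.1608, 0.0629, 0.2238 (working shown to 4 dp, full precision carried).
H' = −Σ pᵢ ln pᵢ = −((-0.1331) + (-0.2532) + (-0.2079) + (-0.3627) + (-0.2939) + (-0.1741) + (-0.3350)) = 1.7598.
With S = 7 species, ln S = 1.9459, so J = 1.7598/1.9459 = 0.9044, i.e. 0.90 to 2 decimal places.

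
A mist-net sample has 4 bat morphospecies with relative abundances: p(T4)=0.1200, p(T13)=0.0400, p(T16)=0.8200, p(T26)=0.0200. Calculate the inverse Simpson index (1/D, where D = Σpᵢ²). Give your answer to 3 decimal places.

1.452

D = 0.12² + 0.04² + 0.82² + 0.02² = 0.014400 + 0.001600 + 0.672400 + 0.000400 = 0.688800 (working shown to 6 dp, full precision carried).
So 1/D = 1.45180, i.e. 1.452 to 3 decimal places.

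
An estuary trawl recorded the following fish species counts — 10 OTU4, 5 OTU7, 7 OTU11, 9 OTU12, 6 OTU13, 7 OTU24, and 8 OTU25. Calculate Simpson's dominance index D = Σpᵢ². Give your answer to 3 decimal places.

0.149

Total N = 10+5+7+9+6+7+8 = 52, so the proportions are 0.19231, 0.09615, 0.13462, 0.17308, 0.11538, 0.13462, 0.15385 (working shown to 5 dp, full precision carried).
D = 0.19231² + 0.09615² + 0.13462² + 0.17308² + 0.11538² + 0.13462² + 0.15385² = 0.03698 + 0.00925 + 0.01812 + 0.02996 + 0.01331 + 0.01812 + 0.02367 = 0.14941.
To 3 decimal places, D = 0.149.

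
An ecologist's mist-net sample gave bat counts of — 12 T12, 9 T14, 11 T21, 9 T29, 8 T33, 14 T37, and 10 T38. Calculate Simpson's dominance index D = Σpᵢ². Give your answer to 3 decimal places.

0.148

Total N = 12+9+11+9+8+14+10 = 73, so the proportions are 0.16438, 0.12329, 0.15068, 0.12329, 0.10959, 0.19178, 0.13699 (working shown to 5 dp, full precision carried).
D = 0.16438² + 0.12329² + 0.15068² + 0.12329² + 0.10959² + 0.19178² + 0.13699² = 0.02702 + 0.01520 + 0.02271 + 0.01520 + 0.01201 + 0.03678 + 0.01877 = 0.14768.
To 3 decimal places, D = 0.148.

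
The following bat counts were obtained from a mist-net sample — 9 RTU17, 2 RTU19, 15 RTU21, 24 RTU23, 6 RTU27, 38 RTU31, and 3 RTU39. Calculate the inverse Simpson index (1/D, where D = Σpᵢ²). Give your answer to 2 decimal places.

Total N = 9+2+15+24+6+38+3 = 97, so the proportions are 0.092784, 0.020619, 0.154639, 0.247423, 0.061856, 0.391753, 0.030928 (working shown to 6 dp, full precision carried).
D = 0.092784² + 0.020619² + 0.154639² + 0.247423² + 0.061856² + 0.391753² + 0.030928² = 0.008609 + 0.000425 + 0.023913 + 0.061218 + 0.003826 + 0.153470 + 0.000957 = 0.252418.
So 1/D = 3.9617, i.e. 3.96 to 2 decimal places.

3.96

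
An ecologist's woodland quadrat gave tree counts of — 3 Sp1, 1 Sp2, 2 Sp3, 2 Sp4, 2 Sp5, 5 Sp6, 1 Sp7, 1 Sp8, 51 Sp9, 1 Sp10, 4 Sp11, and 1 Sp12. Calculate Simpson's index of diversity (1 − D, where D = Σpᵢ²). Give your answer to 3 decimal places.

0.513

Total N = 3+1+2+2+2+5+1+1+51+1+4+1 = 74, so the proportions are 0.04054, 0.01351, 0.02703, 0.02703, 0.02703, 0.06757, 0.01351, 0.01351, 0.68919, 0.01351, 0.05405, 0.01351 (working shown to 5 dp, full precision carried).
D = 0.04054² + 0.01351² + 0.02703² + 0.02703² + 0.02703² + 0.06757² + 0.01351² + 0.01351² + 0.68919² + 0.01351² + 0.05405² + 0.01351² = 0.00164 + 0.00018 + 0.00073 + 0.00073 + 0.00073 + 0.00457 + 0.00018 + 0.00018 + 0.47498 + 0.00018 + 0.00292 + 0.00018 = 0.48722.
So 1 − D = 0.51278, i.e. 0.513 to 3 decimal places.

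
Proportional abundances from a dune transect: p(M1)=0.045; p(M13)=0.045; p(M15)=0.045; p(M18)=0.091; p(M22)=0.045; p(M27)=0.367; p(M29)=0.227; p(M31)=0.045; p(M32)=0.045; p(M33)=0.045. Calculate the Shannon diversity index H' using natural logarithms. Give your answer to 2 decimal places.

1.90

Each pᵢ ln pᵢ term (working shown to 4 dp, full precision carried): 0.045×(-3.1011)=-0.1395, 0.045×(-3.1011)=-0.1395, 0.045×(-3.1011)=-0.1395, 0.091×(-2.3969)=-0.2181, 0.045×(-3.1011)=-0.1395, 0.367×(-1.0024)=-0.3679, 0.227×(-1.4828)=-0.3366, 0.045×(-3.1011)=-0.1395, 0.045×(-3.1011)=-0.1395, 0.045×(-3.1011)=-0.1395.
Sum = -1.8994, so H' = 1.90.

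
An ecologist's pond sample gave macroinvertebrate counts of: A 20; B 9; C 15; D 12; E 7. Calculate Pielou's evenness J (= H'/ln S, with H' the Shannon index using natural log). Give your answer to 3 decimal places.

0.959

Total N = 20+9+15+12+7 = 63, so the proportions are 0.31746, 0.14286, 0.2381, 0.19048, 0.11111 (working shown to 5 dp, full precision carried).
H' = −Σ pᵢ ln pᵢ = −((-0.36425) + (-0.27799) + (-0.34169) + (-0.31585) + (-0.24414)) = 1.54392.
With S = 5 species, ln S = 1.60944, so J = 1.54392/1.60944 = 0.95929, i.e. 0.959 to 3 decimal places.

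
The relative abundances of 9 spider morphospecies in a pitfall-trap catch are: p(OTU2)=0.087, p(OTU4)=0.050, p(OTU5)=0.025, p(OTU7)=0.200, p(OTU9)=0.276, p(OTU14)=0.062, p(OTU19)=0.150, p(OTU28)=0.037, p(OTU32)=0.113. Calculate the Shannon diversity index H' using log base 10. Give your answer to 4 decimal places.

Each pᵢ log₁₀ pᵢ term (working shown to 6 dp, full precision carried): 0.087×(-1.060481)=-0.092262, 0.05×(-1.301030)=-0.065051, 0.025×(-1.602060)=-0.040051, 0.2×(-0.698970)=-0.139794, 0.276×(-0.559091)=-0.154309, 0.062×(-1.207608)=-0.074872, 0.15×(-0.823909)=-0.123586, 0.037×(-1.431798)=-0.052977, 0.113×(-0.946922)=-0.107002.
Sum = -0.849905, so H' = 0.8499.

0.8499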